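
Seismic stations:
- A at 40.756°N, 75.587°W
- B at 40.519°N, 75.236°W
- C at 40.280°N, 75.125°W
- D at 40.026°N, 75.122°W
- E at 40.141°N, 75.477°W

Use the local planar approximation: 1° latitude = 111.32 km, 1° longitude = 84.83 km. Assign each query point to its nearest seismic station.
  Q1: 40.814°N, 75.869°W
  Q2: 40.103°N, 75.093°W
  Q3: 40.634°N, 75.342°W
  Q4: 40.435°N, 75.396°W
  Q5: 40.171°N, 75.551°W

Q1→A; Q2→D; Q3→B; Q4→B; Q5→E

Q1 at 40.814°N, 75.869°W:
  A: √((-0.058·111.32)² + (0.282·84.83)²) = √(41.68717 + 572.26495) = 24.778 km
  B: √((-0.295·111.32)² + (0.633·84.83)²) = √(1078.42619 + 2883.40969) = 62.943 km
  C: √((-0.534·111.32)² + (0.744·84.83)²) = √(3533.69376 + 3983.31641) = 86.701 km
  D: √((-0.788·111.32)² + (0.747·84.83)²) = √(7694.82647 + 4015.50469) = 108.214 km
  E: √((-0.673·111.32)² + (0.392·84.83)²) = √(5612.76067 + 1105.78595) = 81.967 km
  → nearest: A (24.778 km)
Q2 at 40.103°N, 75.093°W:
  A: √((0.653·111.32)² + (-0.494·84.83)²) = √(5284.12105 + 1756.11451) = 83.906 km
  B: √((0.416·111.32)² + (-0.143·84.83)²) = √(2144.53460 + 147.15364) = 47.872 km
  C: √((0.177·111.32)² + (-0.032·84.83)²) = √(388.23343 + 7.36884) = 19.890 km
  D: √((-0.077·111.32)² + (-0.029·84.83)²) = √(73.47301 + 6.05194) = 8.918 km
  E: √((0.038·111.32)² + (-0.384·84.83)²) = √(17.89425 + 1061.11238) = 32.848 km
  → nearest: D (8.918 km)
Q3 at 40.634°N, 75.342°W:
  A: √((0.122·111.32)² + (-0.245·84.83)²) = √(184.44465 + 431.94764) = 24.827 km
  B: √((-0.115·111.32)² + (0.106·84.83)²) = √(163.88608 + 80.85570) = 15.644 km
  C: √((-0.354·111.32)² + (0.217·84.83)²) = √(1552.93372 + 338.85851) = 43.495 km
  D: √((-0.608·111.32)² + (0.220·84.83)²) = √(4580.92893 + 348.29264) = 70.208 km
  E: √((-0.493·111.32)² + (-0.135·84.83)²) = √(3011.89782 + 131.14945) = 56.063 km
  → nearest: B (15.644 km)
Q4 at 40.435°N, 75.396°W:
  A: √((0.321·111.32)² + (-0.191·84.83)²) = √(1276.89875 + 262.52198) = 39.235 km
  B: √((0.084·111.32)² + (0.160·84.83)²) = √(87.43896 + 184.22090) = 16.482 km
  C: √((-0.155·111.32)² + (0.271·84.83)²) = √(297.72122 + 528.49090) = 28.744 km
  D: √((-0.409·111.32)² + (0.274·84.83)²) = √(2072.96997 + 540.25657) = 51.120 km
  E: √((-0.294·111.32)² + (-0.081·84.83)²) = √(1071.12722 + 47.21380) = 33.442 km
  → nearest: B (16.482 km)
Q5 at 40.171°N, 75.551°W:
  A: √((0.585·111.32)² + (-0.036·84.83)²) = √(4240.90093 + 9.32618) = 65.194 km
  B: √((0.348·111.32)² + (0.315·84.83)²) = √(1500.73801 + 714.03589) = 47.061 km
  C: √((0.109·111.32)² + (0.426·84.83)²) = √(147.23104 + 1305.92469) = 38.120 km
  D: √((-0.145·111.32)² + (0.429·84.83)²) = √(260.54479 + 1324.38276) = 39.811 km
  E: √((-0.030·111.32)² + (0.074·84.83)²) = √(11.15293 + 39.40600) = 7.110 km
  → nearest: E (7.110 km)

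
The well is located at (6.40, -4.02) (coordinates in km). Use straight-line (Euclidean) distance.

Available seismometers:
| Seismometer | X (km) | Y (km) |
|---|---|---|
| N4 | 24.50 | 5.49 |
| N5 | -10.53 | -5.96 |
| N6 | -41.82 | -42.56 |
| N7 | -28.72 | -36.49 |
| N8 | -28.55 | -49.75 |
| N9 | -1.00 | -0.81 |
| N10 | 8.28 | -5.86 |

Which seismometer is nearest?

Distances from (6.40, -4.02):
N4: 20.45 km
N5: 17.04 km
N6: 61.73 km
N7: 47.83 km
N8: 57.56 km
N9: 8.07 km
N10: 2.63 km
Minimum: N10 at 2.63 km.

N10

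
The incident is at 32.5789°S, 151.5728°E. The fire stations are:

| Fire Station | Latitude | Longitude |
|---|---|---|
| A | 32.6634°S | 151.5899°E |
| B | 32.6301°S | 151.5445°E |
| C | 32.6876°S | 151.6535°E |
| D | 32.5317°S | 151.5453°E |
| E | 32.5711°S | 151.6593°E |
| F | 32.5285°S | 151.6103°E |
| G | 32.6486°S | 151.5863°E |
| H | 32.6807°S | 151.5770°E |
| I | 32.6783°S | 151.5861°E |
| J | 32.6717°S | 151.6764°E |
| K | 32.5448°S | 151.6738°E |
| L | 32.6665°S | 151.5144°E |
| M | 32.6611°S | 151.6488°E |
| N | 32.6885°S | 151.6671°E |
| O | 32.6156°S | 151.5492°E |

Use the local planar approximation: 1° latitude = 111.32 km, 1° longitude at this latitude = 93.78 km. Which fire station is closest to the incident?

O

Distances from 32.5789°S, 151.5728°E:
A: 9.5423 km
B: 6.2872 km
C: 14.2722 km
D: 5.8531 km
E: 8.1583 km
F: 6.6216 km
G: 7.8616 km
H: 11.3392 km
I: 11.1353 km
J: 14.1814 km
K: 10.2041 km
L: 11.1843 km
M: 11.5987 km
N: 15.0686 km
O: 4.6464 km
Minimum: O at 4.6464 km.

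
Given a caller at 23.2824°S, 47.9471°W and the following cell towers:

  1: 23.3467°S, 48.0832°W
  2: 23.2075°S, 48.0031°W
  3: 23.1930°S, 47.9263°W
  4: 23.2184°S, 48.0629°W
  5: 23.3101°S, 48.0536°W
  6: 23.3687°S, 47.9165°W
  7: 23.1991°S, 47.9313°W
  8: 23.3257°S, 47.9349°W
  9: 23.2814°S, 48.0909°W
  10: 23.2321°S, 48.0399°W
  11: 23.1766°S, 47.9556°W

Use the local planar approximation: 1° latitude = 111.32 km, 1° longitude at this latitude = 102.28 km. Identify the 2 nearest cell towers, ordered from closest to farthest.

Distances from 23.2824°S, 47.9471°W:
1: √((-0.0643·111.32)² + (-0.1361·102.28)²) = √(51.235189 + 193.774975) = 15.6528 km
2: √((0.0749·111.32)² + (-0.0560·102.28)²) = √(69.520043 + 32.806318) = 10.1156 km
3: √((0.0894·111.32)² + (0.0208·102.28)²) = √(99.042463 + 4.525933) = 10.1769 km
4: √((0.0640·111.32)² + (-0.1158·102.28)²) = √(50.758215 + 140.280905) = 13.8217 km
5: √((-0.0277·111.32)² + (-0.1065·102.28)²) = √(9.508367 + 118.653528) = 11.3209 km
6: √((-0.0863·111.32)² + (0.0306·102.28)²) = √(92.292835 + 9.795448) = 10.1039 km
7: √((0.0833·111.32)² + (0.0158·102.28)²) = √(85.987713 + 2.611534) = 9.4127 km
8: √((-0.0433·111.32)² + (0.0122·102.28)²) = √(23.233904 + 1.557045) = 4.9791 km
9: √((0.0010·111.32)² + (-0.1438·102.28)²) = √(0.012392 + 216.321263) = 14.7083 km
10: √((0.0503·111.32)² + (-0.0928·102.28)²) = √(31.353236 + 90.090167) = 11.0201 km
11: √((0.1058·111.32)² + (-0.0085·102.28)²) = √(138.713181 + 0.755822) = 11.8097 km
Sorted: 8 (4.9791 km) < 7 (9.4127 km) < 6 (10.1039 km) < 2 (10.1156 km) < …

8, 7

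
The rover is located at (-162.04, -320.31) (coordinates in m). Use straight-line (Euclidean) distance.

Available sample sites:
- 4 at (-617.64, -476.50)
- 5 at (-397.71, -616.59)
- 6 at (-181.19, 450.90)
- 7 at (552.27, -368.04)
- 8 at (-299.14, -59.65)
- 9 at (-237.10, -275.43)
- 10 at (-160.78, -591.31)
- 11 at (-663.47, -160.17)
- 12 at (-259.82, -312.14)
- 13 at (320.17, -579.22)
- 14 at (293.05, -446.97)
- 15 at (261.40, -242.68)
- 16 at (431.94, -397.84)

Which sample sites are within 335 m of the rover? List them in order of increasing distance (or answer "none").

9, 12, 10, 8

Distances from (-162.04, -320.31):
4: √((-455.60)² + (-156.19)²) = √(207571.3600 + 24395.3161) = 481.63 m
5: √((-235.67)² + (-296.28)²) = √(55540.3489 + 87781.8384) = 378.58 m
6: √((-19.15)² + (771.21)²) = √(366.7225 + 594764.8641) = 771.45 m
7: √((714.31)² + (-47.73)²) = √(510238.7761 + 2278.1529) = 715.90 m
8: √((-137.10)² + (260.66)²) = √(18796.4100 + 67943.6356) = 294.52 m
9: √((-75.06)² + (44.88)²) = √(5634.0036 + 2014.2144) = 87.45 m
10: √((1.26)² + (-271.00)²) = √(1.5876 + 73441.0000) = 271.00 m
11: √((-501.43)² + (160.14)²) = √(251432.0449 + 25644.8196) = 526.38 m
12: √((-97.78)² + (8.17)²) = √(9560.9284 + 66.7489) = 98.12 m
13: √((482.21)² + (-258.91)²) = √(232526.4841 + 67034.3881) = 547.32 m
14: √((455.09)² + (-126.66)²) = √(207106.9081 + 16042.7556) = 472.39 m
15: √((423.44)² + (77.63)²) = √(179301.4336 + 6026.4169) = 430.50 m
16: √((593.98)² + (-77.53)²) = √(352812.2404 + 6010.9009) = 599.02 m
Threshold 335 m: 9 (87.45 m), 12 (98.12 m), 10 (271.00 m), 8 (294.52 m) are within range.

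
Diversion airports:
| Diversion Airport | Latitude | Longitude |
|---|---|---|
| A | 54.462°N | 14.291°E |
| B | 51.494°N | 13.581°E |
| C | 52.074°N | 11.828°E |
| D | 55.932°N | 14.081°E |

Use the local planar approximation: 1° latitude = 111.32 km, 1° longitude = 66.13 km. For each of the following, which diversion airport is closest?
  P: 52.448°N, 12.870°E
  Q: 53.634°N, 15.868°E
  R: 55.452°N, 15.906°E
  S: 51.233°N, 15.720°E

P→C; Q→A; R→D; S→B

P at 52.448°N, 12.870°E:
  A: √((2.014·111.32)² + (1.421·66.13)²) = √(50264.95843 + 8830.49810) = 243.096 km
  B: √((-0.954·111.32)² + (0.711·66.13)²) = √(11278.28707 + 2210.73276) = 116.142 km
  C: √((-0.374·111.32)² + (-1.042·66.13)²) = √(1733.36331 + 4748.23804) = 80.508 km
  D: √((3.484·111.32)² + (1.211·66.13)²) = √(150418.99684 + 6413.35576) = 396.021 km
  → nearest: C (80.508 km)
Q at 53.634°N, 15.868°E:
  A: √((0.828·111.32)² + (-1.577·66.13)²) = √(8495.85456 + 10875.78045) = 139.182 km
  B: √((-2.140·111.32)² + (-2.287·66.13)²) = √(56751.05534 + 22873.32889) = 282.178 km
  C: √((-1.560·111.32)² + (-4.040·66.13)²) = √(30157.51774 + 71377.24409) = 318.645 km
  D: √((2.298·111.32)² + (-1.787·66.13)²) = √(65440.47515 + 13965.16754) = 281.790 km
  → nearest: A (139.182 km)
R at 55.452°N, 15.906°E:
  A: √((-0.990·111.32)² + (-1.615·66.13)²) = √(12145.53877 + 11406.22932) = 153.466 km
  B: √((-3.958·111.32)² + (-2.325·66.13)²) = √(194132.37829 + 23639.75438) = 466.661 km
  C: √((-3.378·111.32)² + (-4.078·66.13)²) = √(141405.29944 + 72726.29919) = 462.744 km
  D: √((0.480·111.32)² + (-1.825·66.13)²) = √(2855.14961 + 14565.41231) = 131.987 km
  → nearest: D (131.987 km)
S at 51.233°N, 15.720°E:
  A: √((3.229·111.32)² + (-1.429·66.13)²) = √(129205.94160 + 8930.20653) = 371.667 km
  B: √((0.261·111.32)² + (-2.139·66.13)²) = √(844.16513 + 20008.68811) = 144.405 km
  C: √((0.841·111.32)² + (-3.892·66.13)²) = √(8764.72687 + 66243.41429) = 273.876 km
  D: √((4.699·111.32)² + (-1.639·66.13)²) = √(273625.95187 + 11747.75694) = 534.204 km
  → nearest: B (144.405 km)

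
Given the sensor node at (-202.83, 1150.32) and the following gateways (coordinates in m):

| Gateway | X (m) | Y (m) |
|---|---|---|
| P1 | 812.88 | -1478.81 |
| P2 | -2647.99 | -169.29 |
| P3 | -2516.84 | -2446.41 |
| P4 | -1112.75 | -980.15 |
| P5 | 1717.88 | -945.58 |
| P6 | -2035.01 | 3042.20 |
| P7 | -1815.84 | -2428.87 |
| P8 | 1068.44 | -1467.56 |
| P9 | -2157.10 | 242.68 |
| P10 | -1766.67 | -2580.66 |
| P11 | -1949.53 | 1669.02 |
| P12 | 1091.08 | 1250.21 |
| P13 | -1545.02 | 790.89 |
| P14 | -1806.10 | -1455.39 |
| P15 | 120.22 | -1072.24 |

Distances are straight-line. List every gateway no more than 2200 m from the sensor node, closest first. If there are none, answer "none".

P12, P13, P11, P9

Distances from (-202.83, 1150.32):
P1: 2818.51 m
P2: 2778.52 m
P3: 4276.81 m
P4: 2316.65 m
P5: 2842.87 m
P6: 2633.65 m
P7: 3925.86 m
P8: 2910.23 m
P9: 2154.76 m
P10: 4045.47 m
P11: 1822.09 m
P12: 1297.76 m
P13: 1389.48 m
P14: 3059.44 m
P15: 2245.92 m
Threshold 2200 m: P12 (1297.76 m), P13 (1389.48 m), P11 (1822.09 m), P9 (2154.76 m) are within range.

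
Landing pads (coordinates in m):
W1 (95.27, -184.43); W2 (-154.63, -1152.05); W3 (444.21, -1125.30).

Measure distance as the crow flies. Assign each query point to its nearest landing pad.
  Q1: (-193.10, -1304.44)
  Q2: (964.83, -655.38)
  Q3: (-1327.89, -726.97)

Q1→W2; Q2→W3; Q3→W2

Q1 at (-193.10, -1304.44):
  W1: √((288.37)² + (1120.01)²) = √(83157.2569 + 1254422.4001) = 1156.54 m
  W2: √((38.47)² + (152.39)²) = √(1479.9409 + 23222.7121) = 157.17 m
  W3: √((637.31)² + (179.14)²) = √(406164.0361 + 32091.1396) = 662.01 m
  → nearest: W2 (157.17 m)
Q2 at (964.83, -655.38):
  W1: √((-869.56)² + (470.95)²) = √(756134.5936 + 221793.9025) = 988.90 m
  W2: √((-1119.46)² + (-496.67)²) = √(1253190.6916 + 246681.0889) = 1224.69 m
  W3: √((-520.62)² + (-469.92)²) = √(271045.1844 + 220824.8064) = 701.33 m
  → nearest: W3 (701.33 m)
Q3 at (-1327.89, -726.97):
  W1: √((1423.16)² + (542.54)²) = √(2025384.3856 + 294349.6516) = 1523.07 m
  W2: √((1173.26)² + (-425.08)²) = √(1376539.0276 + 180693.0064) = 1247.89 m
  W3: √((1772.10)² + (-398.33)²) = √(3140338.4100 + 158666.7889) = 1816.32 m
  → nearest: W2 (1247.89 m)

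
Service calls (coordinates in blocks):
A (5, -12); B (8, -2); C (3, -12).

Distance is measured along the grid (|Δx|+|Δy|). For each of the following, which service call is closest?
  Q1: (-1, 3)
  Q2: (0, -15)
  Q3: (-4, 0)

Q1→B; Q2→C; Q3→B

Q1 at (-1, 3):
  A: 21 blocks
  B: 14 blocks
  C: 19 blocks
  → nearest: B (14 blocks)
Q2 at (0, -15):
  A: 8 blocks
  B: 21 blocks
  C: 6 blocks
  → nearest: C (6 blocks)
Q3 at (-4, 0):
  A: 21 blocks
  B: 14 blocks
  C: 19 blocks
  → nearest: B (14 blocks)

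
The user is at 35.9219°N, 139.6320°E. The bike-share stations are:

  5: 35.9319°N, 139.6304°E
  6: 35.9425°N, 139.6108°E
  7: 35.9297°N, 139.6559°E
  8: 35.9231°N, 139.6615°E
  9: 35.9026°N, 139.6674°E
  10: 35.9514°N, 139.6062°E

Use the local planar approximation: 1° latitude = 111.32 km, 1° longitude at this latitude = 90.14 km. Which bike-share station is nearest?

Distances from 35.9219°N, 139.6320°E:
5: √((0.0100·111.32)² + (-0.0016·90.14)²) = √(1.239214 + 0.020801) = 1.1225 km
6: √((0.0206·111.32)² + (-0.0212·90.14)²) = √(5.258730 + 3.651799) = 2.9851 km
7: √((0.0078·111.32)² + (0.0239·90.14)²) = √(0.753938 + 4.641207) = 2.3227 km
8: √((0.0012·111.32)² + (0.0295·90.14)²) = √(0.017845 + 7.070972) = 2.6625 km
9: √((-0.0193·111.32)² + (0.0354·90.14)²) = √(4.615949 + 10.182200) = 3.8468 km
10: √((0.0295·111.32)² + (-0.0258·90.14)²) = √(10.784262 + 5.408471) = 4.0240 km
Minimum: 5 at 1.1225 km.

5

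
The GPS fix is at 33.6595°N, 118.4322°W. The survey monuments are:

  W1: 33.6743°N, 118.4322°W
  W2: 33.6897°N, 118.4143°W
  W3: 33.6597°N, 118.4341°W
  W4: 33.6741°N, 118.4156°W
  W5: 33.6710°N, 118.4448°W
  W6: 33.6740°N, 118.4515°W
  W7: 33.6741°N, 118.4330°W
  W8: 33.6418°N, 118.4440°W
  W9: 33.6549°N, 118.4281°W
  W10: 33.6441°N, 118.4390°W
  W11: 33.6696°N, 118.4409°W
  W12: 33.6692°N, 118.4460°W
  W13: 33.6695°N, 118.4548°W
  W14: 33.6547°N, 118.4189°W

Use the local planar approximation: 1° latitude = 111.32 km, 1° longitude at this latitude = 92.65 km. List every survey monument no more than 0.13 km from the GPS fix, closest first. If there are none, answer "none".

none

Distances from 33.6595°N, 118.4322°W:
W1: √((0.0148·111.32)² + (0.0000·92.65)²) = √(2.714375 + 0.000000) = 1.6475 km
W2: √((0.0302·111.32)² + (0.0179·92.65)²) = √(11.302130 + 2.750407) = 3.7487 km
W3: √((0.0002·111.32)² + (-0.0019·92.65)²) = √(0.000496 + 0.030988) = 0.1774 km
W4: √((0.0146·111.32)² + (0.0166·92.65)²) = √(2.641509 + 2.365413) = 2.2376 km
W5: √((0.0115·111.32)² + (-0.0126·92.65)²) = √(1.638861 + 1.362799) = 1.7325 km
W6: √((0.0145·111.32)² + (-0.0193·92.65)²) = √(2.605448 + 3.197463) = 2.4089 km
W7: √((0.0146·111.32)² + (-0.0008·92.65)²) = √(2.641509 + 0.005494) = 1.6270 km
W8: √((-0.0177·111.32)² + (-0.0118·92.65)²) = √(3.882334 + 1.195239) = 2.2533 km
W9: √((-0.0046·111.32)² + (0.0041·92.65)²) = √(0.262218 + 0.144297) = 0.6376 km
W10: √((-0.0154·111.32)² + (-0.0068·92.65)²) = √(2.938920 + 0.396925) = 1.8264 km
W11: √((0.0101·111.32)² + (-0.0087·92.65)²) = √(1.264122 + 0.649725) = 1.3834 km
W12: √((0.0097·111.32)² + (-0.0138·92.65)²) = √(1.165977 + 1.634741) = 1.6735 km
W13: √((0.0100·111.32)² + (-0.0226·92.65)²) = √(1.239214 + 4.384375) = 2.3714 km
W14: √((-0.0048·111.32)² + (0.0133·92.65)²) = √(0.285515 + 1.518428) = 1.3431 km
Threshold 0.13 km: none within range.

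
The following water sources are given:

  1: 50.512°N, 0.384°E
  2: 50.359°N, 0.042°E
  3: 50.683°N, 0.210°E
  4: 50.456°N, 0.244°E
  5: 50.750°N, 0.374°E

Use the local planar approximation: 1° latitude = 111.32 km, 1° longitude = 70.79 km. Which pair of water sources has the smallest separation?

1 and 4

Pairwise distances:
1–2: √((-0.153·111.32)² + (-0.342·70.79)²) = √(290.08766 + 586.13282) = 29.601 km
1–3: √((0.171·111.32)² + (-0.174·70.79)²) = √(362.35864 + 151.71982) = 22.673 km
1–4: √((-0.056·111.32)² + (-0.140·70.79)²) = √(38.86176 + 98.21999) = 11.708 km
1–5: √((0.238·111.32)² + (-0.010·70.79)²) = √(701.94051 + 0.50112) = 26.504 km
2–3: √((0.324·111.32)² + (0.168·70.79)²) = √(1300.87754 + 141.43679) = 37.978 km
2–4: √((0.097·111.32)² + (0.202·70.79)²) = √(116.59767 + 204.47799) = 17.919 km
2–5: √((0.391·111.32)² + (0.332·70.79)²) = √(1894.52312 + 552.35717) = 49.466 km
3–4: √((-0.227·111.32)² + (0.034·70.79)²) = √(638.55471 + 5.79298) = 25.384 km
3–5: √((0.067·111.32)² + (0.164·70.79)²) = √(55.62833 + 134.78188) = 13.799 km
4–5: √((0.294·111.32)² + (0.130·70.79)²) = √(1071.12722 + 84.68969) = 33.997 km
Closest pair: 1–4 at 11.708 km.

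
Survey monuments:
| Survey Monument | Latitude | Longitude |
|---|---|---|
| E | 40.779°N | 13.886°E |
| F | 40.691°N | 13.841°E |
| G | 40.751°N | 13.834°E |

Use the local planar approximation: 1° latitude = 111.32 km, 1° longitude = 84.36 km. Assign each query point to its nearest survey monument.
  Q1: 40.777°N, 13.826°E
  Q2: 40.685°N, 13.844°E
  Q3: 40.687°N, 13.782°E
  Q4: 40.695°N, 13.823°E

Q1 at 40.777°N, 13.826°E:
  E: √((0.002·111.32)² + (0.060·84.36)²) = √(0.04957 + 25.61979) = 5.066 km
  F: √((-0.086·111.32)² + (0.015·84.36)²) = √(91.65229 + 1.60124) = 9.657 km
  G: √((-0.026·111.32)² + (0.008·84.36)²) = √(8.37709 + 0.45546) = 2.972 km
  → nearest: G (2.972 km)
Q2 at 40.685°N, 13.844°E:
  E: √((0.094·111.32)² + (0.042·84.36)²) = √(109.49697 + 12.55370) = 11.048 km
  F: √((0.006·111.32)² + (-0.003·84.36)²) = √(0.44612 + 0.06405) = 0.714 km
  G: √((0.066·111.32)² + (-0.010·84.36)²) = √(53.98017 + 0.71166) = 7.395 km
  → nearest: F (0.714 km)
Q3 at 40.687°N, 13.782°E:
  E: √((0.092·111.32)² + (0.104·84.36)²) = √(104.88709 + 76.97325) = 13.486 km
  F: √((0.004·111.32)² + (0.059·84.36)²) = √(0.19827 + 24.77292) = 4.997 km
  G: √((0.064·111.32)² + (0.052·84.36)²) = √(50.75822 + 19.24331) = 8.367 km
  → nearest: F (4.997 km)
Q4 at 40.695°N, 13.823°E:
  E: √((0.084·111.32)² + (0.063·84.36)²) = √(87.43896 + 28.24582) = 10.756 km
  F: √((-0.004·111.32)² + (0.018·84.36)²) = √(0.19827 + 2.30578) = 1.582 km
  G: √((0.056·111.32)² + (0.011·84.36)²) = √(38.86176 + 0.86111) = 6.303 km
  → nearest: F (1.582 km)

Q1→G; Q2→F; Q3→F; Q4→F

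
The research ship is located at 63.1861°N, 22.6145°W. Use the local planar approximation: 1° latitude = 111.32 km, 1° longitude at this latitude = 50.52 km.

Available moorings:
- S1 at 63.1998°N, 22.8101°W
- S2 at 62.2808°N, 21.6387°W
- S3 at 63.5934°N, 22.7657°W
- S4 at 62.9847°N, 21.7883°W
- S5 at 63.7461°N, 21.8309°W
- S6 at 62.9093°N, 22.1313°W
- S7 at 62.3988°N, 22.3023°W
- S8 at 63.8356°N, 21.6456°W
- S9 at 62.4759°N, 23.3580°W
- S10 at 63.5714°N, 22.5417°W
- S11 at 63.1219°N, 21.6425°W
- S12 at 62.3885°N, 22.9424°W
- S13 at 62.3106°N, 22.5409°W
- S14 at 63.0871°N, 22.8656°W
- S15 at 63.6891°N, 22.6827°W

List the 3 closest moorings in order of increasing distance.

S1, S14, S6

Distances from 63.1861°N, 22.6145°W:
S1: 9.9987 km
S2: 112.1893 km
S3: 45.9796 km
S4: 47.3798 km
S5: 73.8468 km
S6: 39.3112 km
S7: 89.0501 km
S8: 87.3133 km
S9: 87.5287 km
S10: 43.0490 km
S11: 49.6228 km
S12: 90.3209 km
S13: 97.5316 km
S14: 16.8041 km
S15: 56.0999 km
Sorted: S1 (9.9987 km) < S14 (16.8041 km) < S6 (39.3112 km) < S10 (43.0490 km) < S3 (45.9796 km) < …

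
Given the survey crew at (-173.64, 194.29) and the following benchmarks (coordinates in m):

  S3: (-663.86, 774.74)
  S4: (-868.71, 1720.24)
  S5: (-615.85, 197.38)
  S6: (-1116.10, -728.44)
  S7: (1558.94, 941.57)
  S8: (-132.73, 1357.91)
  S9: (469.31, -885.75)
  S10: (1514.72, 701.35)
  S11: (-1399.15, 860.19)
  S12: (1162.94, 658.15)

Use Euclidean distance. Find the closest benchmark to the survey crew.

Distances from (-173.64, 194.29):
S3: √((-490.22)² + (580.45)²) = √(240315.6484 + 336922.2025) = 759.76 m
S4: √((-695.07)² + (1525.95)²) = √(483122.3049 + 2328523.4025) = 1676.80 m
S5: √((-442.21)² + (3.09)²) = √(195549.6841 + 9.5481) = 442.22 m
S6: √((-942.46)² + (-922.73)²) = √(888230.8516 + 851430.6529) = 1318.96 m
S7: √((1732.58)² + (747.28)²) = √(3001833.4564 + 558427.3984) = 1886.87 m
S8: √((40.91)² + (1163.62)²) = √(1673.6281 + 1354011.5044) = 1164.34 m
S9: √((642.95)² + (-1080.04)²) = √(413384.7025 + 1166486.4016) = 1256.93 m
S10: √((1688.36)² + (507.06)²) = √(2850559.4896 + 257109.8436) = 1762.86 m
S11: √((-1225.51)² + (665.90)²) = √(1501874.7601 + 443422.8100) = 1394.74 m
S12: √((1336.58)² + (463.86)²) = √(1786446.0964 + 215166.0996) = 1414.78 m
Minimum: S5 at 442.22 m.

S5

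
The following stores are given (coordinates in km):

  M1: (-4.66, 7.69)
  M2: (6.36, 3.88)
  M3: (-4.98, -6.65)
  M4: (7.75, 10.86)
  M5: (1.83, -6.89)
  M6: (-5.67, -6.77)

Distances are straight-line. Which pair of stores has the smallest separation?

Pairwise distances:
M1–M2: 11.66 km
M1–M3: 14.34 km
M1–M4: 12.81 km
M1–M5: 15.96 km
M1–M6: 14.50 km
M2–M3: 15.48 km
M2–M4: 7.12 km
M2–M5: 11.68 km
M2–M6: 16.07 km
M3–M4: 21.65 km
M3–M5: 6.81 km
M3–M6: 0.70 km
M4–M5: 18.71 km
M4–M6: 22.16 km
M5–M6: 7.50 km
Closest pair: M3–M6 at 0.70 km.

M3 and M6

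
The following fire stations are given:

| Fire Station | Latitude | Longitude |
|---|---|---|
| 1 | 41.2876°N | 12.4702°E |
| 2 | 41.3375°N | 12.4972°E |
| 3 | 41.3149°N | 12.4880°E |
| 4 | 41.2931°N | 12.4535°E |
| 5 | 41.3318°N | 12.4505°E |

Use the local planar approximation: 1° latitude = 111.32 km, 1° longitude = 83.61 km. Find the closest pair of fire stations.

1 and 4

Pairwise distances:
1–2: 5.9961 km
1–3: 3.3839 km
1–4: 1.5246 km
1–5: 5.1887 km
2–3: 2.6308 km
2–4: 6.1465 km
2–5: 3.9558 km
3–4: 3.7696 km
3–5: 3.6565 km
4–5: 4.3154 km
Closest pair: 1–4 at 1.5246 km.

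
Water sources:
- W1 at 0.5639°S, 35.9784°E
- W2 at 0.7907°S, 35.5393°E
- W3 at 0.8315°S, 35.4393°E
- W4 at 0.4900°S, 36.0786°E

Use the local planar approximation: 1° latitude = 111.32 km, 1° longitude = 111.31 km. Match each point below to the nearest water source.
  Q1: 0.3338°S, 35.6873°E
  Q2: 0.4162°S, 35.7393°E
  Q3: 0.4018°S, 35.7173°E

Q1 at 0.3338°S, 35.6873°E:
  W1: 41.3041 km
  W2: 53.4635 km
  W3: 61.9002 km
  W4: 46.8982 km
  → nearest: W1 (41.3041 km)
Q2 at 0.4162°S, 35.7393°E:
  W1: 31.2835 km
  W2: 47.2610 km
  W3: 57.0300 km
  W4: 38.6507 km
  → nearest: W1 (31.2835 km)
Q3 at 0.4018°S, 35.7173°E:
  W1: 34.2094 km
  W2: 47.6108 km
  W3: 56.9706 km
  W4: 41.3975 km
  → nearest: W1 (34.2094 km)

Q1→W1; Q2→W1; Q3→W1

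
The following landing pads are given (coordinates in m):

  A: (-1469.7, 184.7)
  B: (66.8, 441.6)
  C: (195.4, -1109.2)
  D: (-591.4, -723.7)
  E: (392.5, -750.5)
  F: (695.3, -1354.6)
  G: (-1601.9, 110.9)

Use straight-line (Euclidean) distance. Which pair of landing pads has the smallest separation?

Pairwise distances:
A–G: 151.4 m
C–E: 409.3 m
C–F: 556.9 m
E–F: 675.7 m
C–D: 876.2 m
D–E: 984.3 m
B–E: 1235.8 m
A–D: 1263.6 m
D–G: 1310.6 m
B–D: 1338.3 m
D–F: 1433.0 m
B–C: 1556.1 m
A–B: 1557.8 m
B–G: 1701.2 m
B–F: 1903.0 m
A–E: 2083.8 m
A–C: 2108.7 m
C–G: 2172.3 m
E–G: 2172.5 m
A–F: 2656.4 m
F–G: 2724.9 m
Closest pair: A–G at 151.4 m.

A and G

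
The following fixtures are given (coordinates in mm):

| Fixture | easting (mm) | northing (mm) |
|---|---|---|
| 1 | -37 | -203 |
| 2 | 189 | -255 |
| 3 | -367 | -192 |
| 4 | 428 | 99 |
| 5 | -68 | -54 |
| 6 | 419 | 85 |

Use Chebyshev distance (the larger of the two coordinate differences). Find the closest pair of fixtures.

4 and 6

Pairwise distances:
1–2: 226 mm
1–3: 330 mm
1–4: 465 mm
1–5: 149 mm
1–6: 456 mm
2–3: 556 mm
2–4: 354 mm
2–5: 257 mm
2–6: 340 mm
3–4: 795 mm
3–5: 299 mm
3–6: 786 mm
4–5: 496 mm
4–6: 14 mm
5–6: 487 mm
Closest pair: 4–6 at 14 mm.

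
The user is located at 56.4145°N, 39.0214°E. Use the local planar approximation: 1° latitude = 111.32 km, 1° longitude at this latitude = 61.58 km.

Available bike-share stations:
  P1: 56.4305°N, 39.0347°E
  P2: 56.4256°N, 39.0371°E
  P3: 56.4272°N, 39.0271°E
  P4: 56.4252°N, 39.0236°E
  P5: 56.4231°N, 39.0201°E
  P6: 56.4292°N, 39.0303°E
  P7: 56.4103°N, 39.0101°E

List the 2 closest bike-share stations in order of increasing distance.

Distances from 56.4145°N, 39.0214°E:
P1: 1.9604 km
P2: 1.5689 km
P3: 1.4567 km
P4: 1.1988 km
P5: 0.9607 km
P6: 1.7257 km
P7: 0.8383 km
Sorted: P7 (0.8383 km) < P5 (0.9607 km) < P4 (1.1988 km) < P3 (1.4567 km) < …

P7, P5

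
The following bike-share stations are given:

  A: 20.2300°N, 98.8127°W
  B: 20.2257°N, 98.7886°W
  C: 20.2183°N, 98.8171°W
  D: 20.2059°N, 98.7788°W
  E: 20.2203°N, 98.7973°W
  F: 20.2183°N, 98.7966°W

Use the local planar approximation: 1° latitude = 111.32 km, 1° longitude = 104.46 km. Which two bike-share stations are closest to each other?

Pairwise distances:
A–B: √((-0.0043·111.32)² + (0.0241·104.46)²) = √(0.229131 + 6.337736) = 2.5626 km
A–C: √((-0.0117·111.32)² + (-0.0044·104.46)²) = √(1.696360 + 0.211254) = 1.3812 km
A–D: √((-0.0241·111.32)² + (0.0339·104.46)²) = √(7.197480 + 12.540055) = 4.4427 km
A–E: √((-0.0097·111.32)² + (0.0154·104.46)²) = √(1.165977 + 2.587864) = 1.9375 km
A–F: √((-0.0117·111.32)² + (0.0161·104.46)²) = √(1.696360 + 2.828471) = 2.1272 km
B–C: √((-0.0074·111.32)² + (-0.0285·104.46)²) = √(0.678594 + 8.863184) = 3.0890 km
B–D: √((-0.0198·111.32)² + (0.0098·104.46)²) = √(4.858216 + 1.047978) = 2.4303 km
B–E: √((-0.0054·111.32)² + (-0.0087·104.46)²) = √(0.361355 + 0.825921) = 1.0896 km
B–F: √((-0.0074·111.32)² + (-0.0080·104.46)²) = √(0.678594 + 0.698361) = 1.1734 km
C–D: √((-0.0124·111.32)² + (0.0383·104.46)²) = √(1.905416 + 16.006545) = 4.2323 km
C–E: √((0.0020·111.32)² + (0.0198·104.46)²) = √(0.049569 + 4.277898) = 2.0803 km
C–F: √((0.0000·111.32)² + (0.0205·104.46)²) = √(0.000000 + 4.585722) = 2.1414 km
D–E: √((0.0144·111.32)² + (-0.0185·104.46)²) = √(2.569635 + 3.734595) = 2.5108 km
D–F: √((0.0124·111.32)² + (-0.0178·104.46)²) = √(1.905416 + 3.457324) = 2.3158 km
E–F: √((-0.0020·111.32)² + (0.0007·104.46)²) = √(0.049569 + 0.005347) = 0.2343 km
Closest pair: E–F at 0.2343 km.

E and F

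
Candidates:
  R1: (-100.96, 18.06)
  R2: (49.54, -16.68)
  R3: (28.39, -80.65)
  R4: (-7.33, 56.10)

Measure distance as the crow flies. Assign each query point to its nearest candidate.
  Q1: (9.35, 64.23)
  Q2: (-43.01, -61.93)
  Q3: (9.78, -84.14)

Q1 at (9.35, 64.23):
  R1: √((-110.31)² + (-46.17)²) = √(12168.2961 + 2131.6689) = 119.58
  R2: √((40.19)² + (-80.91)²) = √(1615.2361 + 6546.4281) = 90.34
  R3: √((19.04)² + (-144.88)²) = √(362.5216 + 20990.2144) = 146.13
  R4: √((-16.68)² + (-8.13)²) = √(278.2224 + 66.0969) = 18.56
  → nearest: R4 (18.56)
Q2 at (-43.01, -61.93):
  R1: √((-57.95)² + (79.99)²) = √(3358.2025 + 6398.4001) = 98.78
  R2: √((92.55)² + (45.25)²) = √(8565.5025 + 2047.5625) = 103.02
  R3: √((71.40)² + (-18.72)²) = √(5097.9600 + 350.4384) = 73.81
  R4: √((35.68)² + (118.03)²) = √(1273.0624 + 13931.0809) = 123.31
  → nearest: R3 (73.81)
Q3 at (9.78, -84.14):
  R1: √((-110.74)² + (102.20)²) = √(12263.3476 + 10444.8400) = 150.69
  R2: √((39.76)² + (67.46)²) = √(1580.8576 + 4550.8516) = 78.31
  R3: √((18.61)² + (3.49)²) = √(346.3321 + 12.1801) = 18.93
  R4: √((-17.11)² + (140.24)²) = √(292.7521 + 19667.2576) = 141.28
  → nearest: R3 (18.93)

Q1→R4; Q2→R3; Q3→R3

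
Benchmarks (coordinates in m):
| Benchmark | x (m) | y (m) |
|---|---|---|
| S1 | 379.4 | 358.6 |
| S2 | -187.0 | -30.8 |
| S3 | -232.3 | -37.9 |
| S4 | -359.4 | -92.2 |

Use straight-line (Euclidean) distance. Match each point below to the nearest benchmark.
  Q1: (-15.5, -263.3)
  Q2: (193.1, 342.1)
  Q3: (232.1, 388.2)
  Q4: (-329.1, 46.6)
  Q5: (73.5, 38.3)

Q1→S2; Q2→S1; Q3→S1; Q4→S3; Q5→S2

Q1 at (-15.5, -263.3):
  S1: √((394.9)² + (621.9)²) = √(155946.010 + 386759.610) = 736.7 m
  S2: √((-171.5)² + (232.5)²) = √(29412.250 + 54056.250) = 288.9 m
  S3: √((-216.8)² + (225.4)²) = √(47002.240 + 50805.160) = 312.7 m
  S4: √((-343.9)² + (171.1)²) = √(118267.210 + 29275.210) = 384.1 m
  → nearest: S2 (288.9 m)
Q2 at (193.1, 342.1):
  S1: √((186.3)² + (16.5)²) = √(34707.690 + 272.250) = 187.0 m
  S2: √((-380.1)² + (-372.9)²) = √(144476.010 + 139054.410) = 532.5 m
  S3: √((-425.4)² + (-380.0)²) = √(180965.160 + 144400.000) = 570.4 m
  S4: √((-552.5)² + (-434.3)²) = √(305256.250 + 188616.490) = 702.8 m
  → nearest: S1 (187.0 m)
Q3 at (232.1, 388.2):
  S1: √((147.3)² + (-29.6)²) = √(21697.290 + 876.160) = 150.2 m
  S2: √((-419.1)² + (-419.0)²) = √(175644.810 + 175561.000) = 592.6 m
  S3: √((-464.4)² + (-426.1)²) = √(215667.360 + 181561.210) = 630.3 m
  S4: √((-591.5)² + (-480.4)²) = √(349872.250 + 230784.160) = 762.0 m
  → nearest: S1 (150.2 m)
Q4 at (-329.1, 46.6):
  S1: √((708.5)² + (312.0)²) = √(501972.250 + 97344.000) = 774.2 m
  S2: √((142.1)² + (-77.4)²) = √(20192.410 + 5990.760) = 161.8 m
  S3: √((96.8)² + (-84.5)²) = √(9370.240 + 7140.250) = 128.5 m
  S4: √((-30.3)² + (-138.8)²) = √(918.090 + 19265.440) = 142.1 m
  → nearest: S3 (128.5 m)
Q5 at (73.5, 38.3):
  S1: √((305.9)² + (320.3)²) = √(93574.810 + 102592.090) = 442.9 m
  S2: √((-260.5)² + (-69.1)²) = √(67860.250 + 4774.810) = 269.5 m
  S3: √((-305.8)² + (-76.2)²) = √(93513.640 + 5806.440) = 315.2 m
  S4: √((-432.9)² + (-130.5)²) = √(187402.410 + 17030.250) = 452.1 m
  → nearest: S2 (269.5 m)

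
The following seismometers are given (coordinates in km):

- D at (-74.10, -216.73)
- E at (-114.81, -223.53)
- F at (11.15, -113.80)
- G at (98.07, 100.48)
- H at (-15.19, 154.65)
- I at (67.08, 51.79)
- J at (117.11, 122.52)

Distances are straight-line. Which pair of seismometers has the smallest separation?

Pairwise distances:
D–E: √((-40.71)² + (-6.80)²) = √(1657.3041 + 46.2400) = 41.27 km
D–F: √((85.25)² + (102.93)²) = √(7267.5625 + 10594.5849) = 133.65 km
D–G: √((172.17)² + (317.21)²) = √(29642.5089 + 100622.1841) = 360.92 km
D–H: √((58.91)² + (371.38)²) = √(3470.3881 + 137923.1044) = 376.02 km
D–I: √((141.18)² + (268.52)²) = √(19931.7924 + 72102.9904) = 303.37 km
D–J: √((191.21)² + (339.25)²) = √(36561.2641 + 115090.5625) = 389.42 km
E–F: √((125.96)² + (109.73)²) = √(15865.9216 + 12040.6729) = 167.05 km
E–G: √((212.88)² + (324.01)²) = √(45317.8944 + 104982.4801) = 387.69 km
E–H: √((99.62)² + (378.18)²) = √(9924.1444 + 143020.1124) = 391.08 km
E–I: √((181.89)² + (275.32)²) = √(33083.9721 + 75801.1024) = 329.98 km
E–J: √((231.92)² + (346.05)²) = √(53786.8864 + 119750.6025) = 416.58 km
F–G: √((86.92)² + (214.28)²) = √(7555.0864 + 45915.9184) = 231.24 km
F–H: √((-26.34)² + (268.45)²) = √(693.7956 + 72065.4025) = 269.74 km
F–I: √((55.93)² + (165.59)²) = √(3128.1649 + 27420.0481) = 174.78 km
F–J: √((105.96)² + (236.32)²) = √(11227.5216 + 55847.1424) = 258.99 km
G–H: √((-113.26)² + (54.17)²) = √(12827.8276 + 2934.3889) = 125.55 km
G–I: √((-30.99)² + (-48.69)²) = √(960.3801 + 2370.7161) = 57.72 km
G–J: √((19.04)² + (22.04)²) = √(362.5216 + 485.7616) = 29.13 km
H–I: √((82.27)² + (-102.86)²) = √(6768.3529 + 10580.1796) = 131.71 km
H–J: √((132.30)² + (-32.13)²) = √(17503.2900 + 1032.3369) = 136.15 km
I–J: √((50.03)² + (70.73)²) = √(2503.0009 + 5002.7329) = 86.64 km
Closest pair: G–J at 29.13 km.

G and J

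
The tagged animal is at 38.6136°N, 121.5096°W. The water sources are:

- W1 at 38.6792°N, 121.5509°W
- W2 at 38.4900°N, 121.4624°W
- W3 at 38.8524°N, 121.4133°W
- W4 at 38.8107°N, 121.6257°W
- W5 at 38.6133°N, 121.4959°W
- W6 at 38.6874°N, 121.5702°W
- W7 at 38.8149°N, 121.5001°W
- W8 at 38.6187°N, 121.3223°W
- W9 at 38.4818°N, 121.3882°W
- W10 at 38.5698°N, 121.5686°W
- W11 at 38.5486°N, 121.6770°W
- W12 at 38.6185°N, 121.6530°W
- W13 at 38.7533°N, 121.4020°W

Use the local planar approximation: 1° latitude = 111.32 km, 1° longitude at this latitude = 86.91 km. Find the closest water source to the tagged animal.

Distances from 38.6136°N, 121.5096°W:
W1: √((0.0656·111.32)² + (-0.0413·86.91)²) = √(53.327850 + 12.883670) = 8.1370 km
W2: √((-0.1236·111.32)² + (0.0472·86.91)²) = √(189.314264 + 16.827651) = 14.3576 km
W3: √((0.2388·111.32)² + (0.0963·86.91)²) = √(706.667373 + 70.047409) = 27.8696 km
W4: √((0.1971·111.32)² + (-0.1161·86.91)²) = √(481.415029 + 101.813165) = 24.1501 km
W5: √((-0.0003·111.32)² + (0.0137·86.91)²) = √(0.001115 + 1.417688) = 1.1911 km
W6: √((0.0738·111.32)² + (-0.0606·86.91)²) = √(67.493060 + 27.738613) = 9.7587 km
W7: √((0.2013·111.32)² + (0.0095·86.91)²) = √(502.150553 + 0.681690) = 22.4239 km
W8: √((0.0051·111.32)² + (0.1873·86.91)²) = √(0.322320 + 264.981195) = 16.2881 km
W9: √((-0.1318·111.32)² + (0.1214·86.91)²) = √(215.266880 + 111.320942) = 18.0717 km
W10: √((-0.0438·111.32)² + (-0.0590·86.91)²) = √(23.773582 + 26.293205) = 7.0758 km
W11: √((-0.0650·111.32)² + (-0.1674·86.91)²) = √(52.356802 + 211.665661) = 16.2488 km
W12: √((0.0049·111.32)² + (-0.1434·86.91)²) = √(0.297535 + 155.323727) = 12.4748 km
W13: √((0.1397·111.32)² + (0.1076·86.91)²) = √(241.846166 + 87.450851) = 18.1465 km
Minimum: W5 at 1.1911 km.

W5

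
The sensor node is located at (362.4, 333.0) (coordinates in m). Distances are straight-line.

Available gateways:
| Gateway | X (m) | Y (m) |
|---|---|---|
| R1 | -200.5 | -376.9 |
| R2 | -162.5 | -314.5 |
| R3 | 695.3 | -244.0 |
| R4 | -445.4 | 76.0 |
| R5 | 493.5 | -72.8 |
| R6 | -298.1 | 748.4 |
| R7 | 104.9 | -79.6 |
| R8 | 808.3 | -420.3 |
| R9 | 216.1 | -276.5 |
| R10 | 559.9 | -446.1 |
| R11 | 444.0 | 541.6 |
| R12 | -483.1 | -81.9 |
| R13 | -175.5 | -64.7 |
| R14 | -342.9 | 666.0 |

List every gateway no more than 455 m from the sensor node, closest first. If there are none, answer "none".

R11, R5

Distances from (362.4, 333.0):
R1: √((-562.9)² + (-709.9)²) = √(316856.410 + 503958.010) = 906.0 m
R2: √((-524.9)² + (-647.5)²) = √(275520.010 + 419256.250) = 833.5 m
R3: √((332.9)² + (-577.0)²) = √(110822.410 + 332929.000) = 666.1 m
R4: √((-807.8)² + (-257.0)²) = √(652540.840 + 66049.000) = 847.7 m
R5: √((131.1)² + (-405.8)²) = √(17187.210 + 164673.640) = 426.5 m
R6: √((-660.5)² + (415.4)²) = √(436260.250 + 172557.160) = 780.3 m
R7: √((-257.5)² + (-412.6)²) = √(66306.250 + 170238.760) = 486.4 m
R8: √((445.9)² + (-753.3)²) = √(198826.810 + 567460.890) = 875.4 m
R9: √((-146.3)² + (-609.5)²) = √(21403.690 + 371490.250) = 626.8 m
R10: √((197.5)² + (-779.1)²) = √(39006.250 + 606996.810) = 803.7 m
R11: √((81.6)² + (208.6)²) = √(6658.560 + 43513.960) = 224.0 m
R12: √((-845.5)² + (-414.9)²) = √(714870.250 + 172142.010) = 941.8 m
R13: √((-537.9)² + (-397.7)²) = √(289336.410 + 158165.290) = 669.0 m
R14: √((-705.3)² + (333.0)²) = √(497448.090 + 110889.000) = 780.0 m
Threshold 455 m: R11 (224.0 m), R5 (426.5 m) are within range.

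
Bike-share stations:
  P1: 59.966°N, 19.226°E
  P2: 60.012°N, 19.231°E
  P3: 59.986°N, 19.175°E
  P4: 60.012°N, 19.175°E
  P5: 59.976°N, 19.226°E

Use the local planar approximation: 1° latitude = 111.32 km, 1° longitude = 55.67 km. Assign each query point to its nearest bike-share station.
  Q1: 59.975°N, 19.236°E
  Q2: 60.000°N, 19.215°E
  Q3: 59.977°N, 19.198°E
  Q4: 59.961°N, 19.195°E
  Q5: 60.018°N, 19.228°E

Q1→P5; Q2→P2; Q3→P5; Q4→P1; Q5→P2

Q1 at 59.975°N, 19.236°E:
  P1: √((-0.009·111.32)² + (-0.010·55.67)²) = √(1.00376 + 0.30991) = 1.146 km
  P2: √((0.037·111.32)² + (-0.005·55.67)²) = √(16.96484 + 0.07748) = 4.128 km
  P3: √((0.011·111.32)² + (-0.061·55.67)²) = √(1.49945 + 11.53193) = 3.610 km
  P4: √((0.037·111.32)² + (-0.061·55.67)²) = √(16.96484 + 11.53193) = 5.338 km
  P5: √((0.001·111.32)² + (-0.010·55.67)²) = √(0.01239 + 0.30991) = 0.568 km
  → nearest: P5 (0.568 km)
Q2 at 60.000°N, 19.215°E:
  P1: √((-0.034·111.32)² + (0.011·55.67)²) = √(14.32532 + 0.37500) = 3.834 km
  P2: √((0.012·111.32)² + (0.016·55.67)²) = √(1.78447 + 0.79338) = 1.606 km
  P3: √((-0.014·111.32)² + (-0.040·55.67)²) = √(2.42886 + 4.95864) = 2.718 km
  P4: √((0.012·111.32)² + (-0.040·55.67)²) = √(1.78447 + 4.95864) = 2.597 km
  P5: √((-0.024·111.32)² + (0.011·55.67)²) = √(7.13787 + 0.37500) = 2.741 km
  → nearest: P2 (1.606 km)
Q3 at 59.977°N, 19.198°E:
  P1: √((-0.011·111.32)² + (0.028·55.67)²) = √(1.49945 + 2.42973) = 1.982 km
  P2: √((0.035·111.32)² + (0.033·55.67)²) = √(15.18037 + 3.37497) = 4.308 km
  P3: √((0.009·111.32)² + (-0.023·55.67)²) = √(1.00376 + 1.63945) = 1.626 km
  P4: √((0.035·111.32)² + (-0.023·55.67)²) = √(15.18037 + 1.63945) = 4.101 km
  P5: √((-0.001·111.32)² + (0.028·55.67)²) = √(0.01239 + 2.42973) = 1.563 km
  → nearest: P5 (1.563 km)
Q4 at 59.961°N, 19.195°E:
  P1: √((0.005·111.32)² + (0.031·55.67)²) = √(0.30980 + 2.97828) = 1.813 km
  P2: √((0.051·111.32)² + (0.036·55.67)²) = √(32.23196 + 4.01650) = 6.021 km
  P3: √((0.025·111.32)² + (-0.020·55.67)²) = √(7.74509 + 1.23966) = 2.997 km
  P4: √((0.051·111.32)² + (-0.020·55.67)²) = √(32.23196 + 1.23966) = 5.785 km
  P5: √((0.015·111.32)² + (0.031·55.67)²) = √(2.78823 + 2.97828) = 2.401 km
  → nearest: P1 (1.813 km)
Q5 at 60.018°N, 19.228°E:
  P1: √((-0.052·111.32)² + (-0.002·55.67)²) = √(33.50835 + 0.01240) = 5.790 km
  P2: √((-0.006·111.32)² + (0.003·55.67)²) = √(0.44612 + 0.02789) = 0.688 km
  P3: √((-0.032·111.32)² + (-0.053·55.67)²) = √(12.68955 + 8.70551) = 4.625 km
  P4: √((-0.006·111.32)² + (-0.053·55.67)²) = √(0.44612 + 8.70551) = 3.025 km
  P5: √((-0.042·111.32)² + (-0.002·55.67)²) = √(21.85974 + 0.01240) = 4.677 km
  → nearest: P2 (0.688 km)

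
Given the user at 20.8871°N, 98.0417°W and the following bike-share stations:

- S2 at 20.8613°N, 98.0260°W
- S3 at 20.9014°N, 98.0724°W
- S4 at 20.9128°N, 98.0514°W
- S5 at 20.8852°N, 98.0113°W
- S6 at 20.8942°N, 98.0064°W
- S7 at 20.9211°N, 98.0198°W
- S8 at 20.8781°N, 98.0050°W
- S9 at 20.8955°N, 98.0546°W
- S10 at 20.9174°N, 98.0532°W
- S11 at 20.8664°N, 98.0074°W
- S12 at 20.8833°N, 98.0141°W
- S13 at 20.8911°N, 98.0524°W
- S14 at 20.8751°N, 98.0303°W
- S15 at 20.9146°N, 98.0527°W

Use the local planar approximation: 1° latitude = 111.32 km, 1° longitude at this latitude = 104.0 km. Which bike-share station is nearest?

Distances from 20.8871°N, 98.0417°W:
S2: √((-0.0258·111.32)² + (0.0157·104.0)²) = √(8.248706 + 2.666036) = 3.3037 km
S3: √((0.0143·111.32)² + (-0.0307·104.0)²) = √(2.534069 + 10.193972) = 3.5676 km
S4: √((0.0257·111.32)² + (-0.0097·104.0)²) = √(8.184886 + 1.017677) = 3.0336 km
S5: √((-0.0019·111.32)² + (0.0304·104.0)²) = √(0.044736 + 9.995715) = 3.1687 km
S6: √((0.0071·111.32)² + (0.0353·104.0)²) = √(0.624688 + 13.477709) = 3.7553 km
S7: √((0.0340·111.32)² + (0.0219·104.0)²) = √(14.325317 + 5.187462) = 4.4173 km
S8: √((-0.0090·111.32)² + (0.0367·104.0)²) = √(1.003764 + 14.567962) = 3.9461 km
S9: √((0.0084·111.32)² + (-0.0129·104.0)²) = √(0.874390 + 1.799891) = 1.6353 km
S10: √((0.0303·111.32)² + (-0.0115·104.0)²) = √(11.377102 + 1.430416) = 3.5788 km
S11: √((-0.0207·111.32)² + (0.0343·104.0)²) = √(5.309909 + 12.724916) = 4.2467 km
S12: √((-0.0038·111.32)² + (0.0276·104.0)²) = √(0.178943 + 8.239196) = 2.9014 km
S13: √((0.0040·111.32)² + (-0.0107·104.0)²) = √(0.198274 + 1.238324) = 1.1986 km
S14: √((-0.0120·111.32)² + (0.0114·104.0)²) = √(1.784469 + 1.405647) = 1.7861 km
S15: √((0.0275·111.32)² + (-0.0110·104.0)²) = √(9.371558 + 1.308736) = 3.2681 km
Minimum: S13 at 1.1986 km.

S13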